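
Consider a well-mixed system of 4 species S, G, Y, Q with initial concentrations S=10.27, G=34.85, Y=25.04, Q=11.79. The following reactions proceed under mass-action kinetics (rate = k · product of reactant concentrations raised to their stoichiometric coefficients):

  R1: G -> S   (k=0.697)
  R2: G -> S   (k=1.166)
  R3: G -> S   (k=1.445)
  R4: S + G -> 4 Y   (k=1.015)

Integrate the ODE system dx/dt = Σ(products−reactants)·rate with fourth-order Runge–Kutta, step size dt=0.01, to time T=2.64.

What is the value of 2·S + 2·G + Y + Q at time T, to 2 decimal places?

Value at T = 127.07

Check how each reaction changes W = 2·S + 2·G + Y + Q (weight of products minus weight of reactants):
R1: G -> S: (2·1) − (2·1) = 2 − 2 = 0
R2: G -> S: (2·1) − (2·1) = 2 − 2 = 0
R3: G -> S: (2·1) − (2·1) = 2 − 2 = 0
R4: S + G -> 4 Y: (1·4) − (2·1 + 2·1) = 4 − 4 = 0
Every reaction leaves W unchanged, so W is conserved and no simulation is needed: W(T) = W(0) = 2·10.27 + 2·34.85 + 25.04 + 11.79 = 127.07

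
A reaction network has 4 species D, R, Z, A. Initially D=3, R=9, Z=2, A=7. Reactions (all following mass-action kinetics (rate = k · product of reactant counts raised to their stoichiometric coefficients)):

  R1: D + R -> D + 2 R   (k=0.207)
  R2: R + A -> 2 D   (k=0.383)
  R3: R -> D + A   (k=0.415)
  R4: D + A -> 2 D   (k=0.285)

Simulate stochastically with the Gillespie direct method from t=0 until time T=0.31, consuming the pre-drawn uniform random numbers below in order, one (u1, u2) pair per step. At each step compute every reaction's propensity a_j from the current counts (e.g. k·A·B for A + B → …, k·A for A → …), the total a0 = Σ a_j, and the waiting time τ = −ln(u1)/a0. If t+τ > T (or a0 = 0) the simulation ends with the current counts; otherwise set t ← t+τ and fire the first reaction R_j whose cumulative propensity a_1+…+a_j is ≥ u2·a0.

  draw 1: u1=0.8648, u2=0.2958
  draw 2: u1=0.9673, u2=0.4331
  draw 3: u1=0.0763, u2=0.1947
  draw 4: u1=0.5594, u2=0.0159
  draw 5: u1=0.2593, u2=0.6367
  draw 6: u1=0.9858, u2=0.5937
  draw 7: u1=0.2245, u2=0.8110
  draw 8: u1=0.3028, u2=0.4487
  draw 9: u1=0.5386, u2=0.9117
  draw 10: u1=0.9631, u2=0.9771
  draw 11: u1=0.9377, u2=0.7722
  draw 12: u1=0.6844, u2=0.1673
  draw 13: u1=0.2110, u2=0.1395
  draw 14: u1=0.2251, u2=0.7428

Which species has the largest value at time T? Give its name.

t=0.000: D=3 R=9 Z=2 A=7
Draw 1: a1=5.589, a2=24.129, a3=3.735, a4=5.985, a0=39.438; τ=−ln(0.8648)/39.438=0.004 → t=0.004; u2·a0=0.2958·39.438=11.666; a1=5.589 < 11.666 ≤ a1+a2=29.718 → R2 fires; D=5 R=8 Z=2 A=6
Draw 2: a1=8.280, a2=18.384, a3=3.320, a4=8.550, a0=38.534; τ=−ln(0.9673)/38.534=0.001 → t=0.005; u2·a0=0.4331·38.534=16.689; a1=8.280 < 16.689 ≤ a1+a2=26.664 → R2 fires; D=7 R=7 Z=2 A=5
Draw 3: a1=10.143, a2=13.405, a3=2.905, a4=9.975, a0=36.428; τ=−ln(0.0763)/36.428=0.071 → t=0.075; u2·a0=0.1947·36.428=7.093 ≤ a1=10.143 → R1 fires; D=7 R=8 Z=2 A=5
Draw 4: a1=11.592, a2=15.320, a3=3.320, a4=9.975, a0=40.207; τ=−ln(0.5594)/40.207=0.014 → t=0.090; u2·a0=0.0159·40.207=0.639 ≤ a1=11.592 → R1 fires; D=7 R=9 Z=2 A=5
Draw 5: a1=13.041, a2=17.235, a3=3.735, a4=9.975, a0=43.986; τ=−ln(0.2593)/43.986=0.031 → t=0.120; u2·a0=0.6367·43.986=28.006; a1=13.041 < 28.006 ≤ a1+a2=30.276 → R2 fires; D=9 R=8 Z=2 A=4
Draw 6: a1=14.904, a2=12.256, a3=3.320, a4=10.260, a0=40.740; τ=−ln(0.9858)/40.740=0.000 → t=0.121; u2·a0=0.5937·40.740=24.187; a1=14.904 < 24.187 ≤ a1+a2=27.160 → R2 fires; D=11 R=7 Z=2 A=3
Draw 7: a1=15.939, a2=8.043, a3=2.905, a4=9.405, a0=36.292; τ=−ln(0.2245)/36.292=0.041 → t=0.162; u2·a0=0.8110·36.292=29.433; a1+…+a3=26.887 < 29.433 ≤ a1+…+a4=36.292 → R4 fires; D=12 R=7 Z=2 A=2
Draw 8: a1=17.388, a2=5.362, a3=2.905, a4=6.840, a0=32.495; τ=−ln(0.3028)/32.495=0.037 → t=0.199; u2·a0=0.4487·32.495=14.581 ≤ a1=17.388 → R1 fires; D=12 R=8 Z=2 A=2
Draw 9: a1=19.872, a2=6.128, a3=3.320, a4=6.840, a0=36.160; τ=−ln(0.5386)/36.160=0.017 → t=0.216; u2·a0=0.9117·36.160=32.967; a1+…+a3=29.320 < 32.967 ≤ a1+…+a4=36.160 → R4 fires; D=13 R=8 Z=2 A=1
Draw 10: a1=21.528, a2=3.064, a3=3.320, a4=3.705, a0=31.617; τ=−ln(0.9631)/31.617=0.001 → t=0.217; u2·a0=0.9771·31.617=30.893; a1+…+a3=27.912 < 30.893 ≤ a1+…+a4=31.617 → R4 fires; D=14 R=8 Z=2 A=0
Draw 11: a1=23.184, a2=0.000, a3=3.320, a4=0.000, a0=26.504; τ=−ln(0.9377)/26.504=0.002 → t=0.219; u2·a0=0.7722·26.504=20.466 ≤ a1=23.184 → R1 fires; D=14 R=9 Z=2 A=0
Draw 12: a1=26.082, a2=0.000, a3=3.735, a4=0.000, a0=29.817; τ=−ln(0.6844)/29.817=0.013 → t=0.232; u2·a0=0.1673·29.817=4.988 ≤ a1=26.082 → R1 fires; D=14 R=10 Z=2 A=0
Draw 13: a1=28.980, a2=0.000, a3=4.150, a4=0.000, a0=33.130; τ=−ln(0.2110)/33.130=0.047 → t=0.279; u2·a0=0.1395·33.130=4.622 ≤ a1=28.980 → R1 fires; D=14 R=11 Z=2 A=0
Draw 14: a1=31.878, a2=0.000, a3=4.565, a4=0.000, a0=36.443; τ=−ln(0.2251)/36.443=0.041 → t=0.320 > T=0.31: stop.
At T=0.31: D=14 R=11 Z=2 A=0; the largest is D.

Dominant species at T: D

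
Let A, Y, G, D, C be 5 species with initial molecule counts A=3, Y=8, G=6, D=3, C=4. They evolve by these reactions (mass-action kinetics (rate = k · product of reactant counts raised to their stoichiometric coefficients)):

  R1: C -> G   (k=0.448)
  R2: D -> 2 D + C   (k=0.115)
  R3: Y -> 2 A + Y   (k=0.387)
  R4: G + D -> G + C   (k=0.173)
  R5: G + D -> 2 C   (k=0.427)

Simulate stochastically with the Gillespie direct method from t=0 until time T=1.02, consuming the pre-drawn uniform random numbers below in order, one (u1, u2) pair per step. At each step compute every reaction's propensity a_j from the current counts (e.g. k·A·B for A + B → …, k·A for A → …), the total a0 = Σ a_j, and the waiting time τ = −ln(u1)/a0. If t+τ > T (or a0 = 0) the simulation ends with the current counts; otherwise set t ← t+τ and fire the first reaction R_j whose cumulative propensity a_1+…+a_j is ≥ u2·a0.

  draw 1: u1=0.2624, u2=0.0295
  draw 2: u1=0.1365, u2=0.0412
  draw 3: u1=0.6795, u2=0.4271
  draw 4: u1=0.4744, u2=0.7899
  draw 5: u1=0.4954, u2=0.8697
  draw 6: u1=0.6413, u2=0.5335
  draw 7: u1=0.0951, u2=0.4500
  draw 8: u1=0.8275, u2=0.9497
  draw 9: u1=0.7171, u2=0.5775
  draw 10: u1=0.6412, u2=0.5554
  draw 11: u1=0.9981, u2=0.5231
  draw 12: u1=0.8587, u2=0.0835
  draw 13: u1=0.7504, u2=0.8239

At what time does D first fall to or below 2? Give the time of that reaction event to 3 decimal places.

t=0.000: A=3 Y=8 G=6 D=3 C=4
Draw 1: a1=1.792, a2=0.345, a3=3.096, a4=3.114, a5=7.686, a0=16.033; τ=−ln(0.2624)/16.033=0.083 → t=0.083; u2·a0=0.0295·16.033=0.473 ≤ a1=1.792 → R1 fires; A=3 Y=8 G=7 D=3 C=3
Draw 2: a1=1.344, a2=0.345, a3=3.096, a4=3.633, a5=8.967, a0=17.385; τ=−ln(0.1365)/17.385=0.115 → t=0.198; u2·a0=0.0412·17.385=0.716 ≤ a1=1.344 → R1 fires; A=3 Y=8 G=8 D=3 C=2
Draw 3: a1=0.896, a2=0.345, a3=3.096, a4=4.152, a5=10.248, a0=18.737; τ=−ln(0.6795)/18.737=0.021 → t=0.219; u2·a0=0.4271·18.737=8.003; a1+…+a3=4.337 < 8.003 ≤ a1+…+a4=8.489 → R4 fires; A=3 Y=8 G=8 D=2 C=3
Draw 4: a1=1.344, a2=0.230, a3=3.096, a4=2.768, a5=6.832, a0=14.270; τ=−ln(0.4744)/14.270=0.052 → t=0.271; u2·a0=0.7899·14.270=11.272; a1+…+a4=7.438 < 11.272 ≤ a1+…+a5=14.270 → R5 fires; A=3 Y=8 G=7 D=1 C=5
Draw 5: a1=2.240, a2=0.115, a3=3.096, a4=1.211, a5=2.989, a0=9.651; τ=−ln(0.4954)/9.651=0.073 → t=0.344; u2·a0=0.8697·9.651=8.393; a1+…+a4=6.662 < 8.393 ≤ a1+…+a5=9.651 → R5 fires; A=3 Y=8 G=6 D=0 C=7
Draw 6: a1=3.136, a2=0.000, a3=3.096, a4=0.000, a5=0.000, a0=6.232; τ=−ln(0.6413)/6.232=0.071 → t=0.415; u2·a0=0.5335·6.232=3.325; a1+a2=3.136 < 3.325 ≤ a1+…+a3=6.232 → R3 fires; A=5 Y=8 G=6 D=0 C=7
Draw 7: a1=3.136, a2=0.000, a3=3.096, a4=0.000, a5=0.000, a0=6.232; τ=−ln(0.0951)/6.232=0.378 → t=0.792; u2·a0=0.4500·6.232=2.804 ≤ a1=3.136 → R1 fires; A=5 Y=8 G=7 D=0 C=6
Draw 8: a1=2.688, a2=0.000, a3=3.096, a4=0.000, a5=0.000, a0=5.784; τ=−ln(0.8275)/5.784=0.033 → t=0.825; u2·a0=0.9497·5.784=5.493; a1+a2=2.688 < 5.493 ≤ a1+…+a3=5.784 → R3 fires; A=7 Y=8 G=7 D=0 C=6
Draw 9: a1=2.688, a2=0.000, a3=3.096, a4=0.000, a5=0.000, a0=5.784; τ=−ln(0.7171)/5.784=0.057 → t=0.883; u2·a0=0.5775·5.784=3.340; a1+a2=2.688 < 3.340 ≤ a1+…+a3=5.784 → R3 fires; A=9 Y=8 G=7 D=0 C=6
Draw 10: a1=2.688, a2=0.000, a3=3.096, a4=0.000, a5=0.000, a0=5.784; τ=−ln(0.6412)/5.784=0.077 → t=0.960; u2·a0=0.5554·5.784=3.212; a1+a2=2.688 < 3.212 ≤ a1+…+a3=5.784 → R3 fires; A=11 Y=8 G=7 D=0 C=6
Draw 11: a1=2.688, a2=0.000, a3=3.096, a4=0.000, a5=0.000, a0=5.784; τ=−ln(0.9981)/5.784=0.000 → t=0.960; u2·a0=0.5231·5.784=3.026; a1+a2=2.688 < 3.026 ≤ a1+…+a3=5.784 → R3 fires; A=13 Y=8 G=7 D=0 C=6
Draw 12: a1=2.688, a2=0.000, a3=3.096, a4=0.000, a5=0.000, a0=5.784; τ=−ln(0.8587)/5.784=0.026 → t=0.986; u2·a0=0.0835·5.784=0.483 ≤ a1=2.688 → R1 fires; A=13 Y=8 G=8 D=0 C=5
Draw 13: a1=2.240, a2=0.000, a3=3.096, a4=0.000, a5=0.000, a0=5.336; τ=−ln(0.7504)/5.336=0.054 → t=1.040 > T=1.02: stop.
D first becomes ≤ 2 when it reaches 2 at the event at t=0.219.

Threshold first reached at t = 0.219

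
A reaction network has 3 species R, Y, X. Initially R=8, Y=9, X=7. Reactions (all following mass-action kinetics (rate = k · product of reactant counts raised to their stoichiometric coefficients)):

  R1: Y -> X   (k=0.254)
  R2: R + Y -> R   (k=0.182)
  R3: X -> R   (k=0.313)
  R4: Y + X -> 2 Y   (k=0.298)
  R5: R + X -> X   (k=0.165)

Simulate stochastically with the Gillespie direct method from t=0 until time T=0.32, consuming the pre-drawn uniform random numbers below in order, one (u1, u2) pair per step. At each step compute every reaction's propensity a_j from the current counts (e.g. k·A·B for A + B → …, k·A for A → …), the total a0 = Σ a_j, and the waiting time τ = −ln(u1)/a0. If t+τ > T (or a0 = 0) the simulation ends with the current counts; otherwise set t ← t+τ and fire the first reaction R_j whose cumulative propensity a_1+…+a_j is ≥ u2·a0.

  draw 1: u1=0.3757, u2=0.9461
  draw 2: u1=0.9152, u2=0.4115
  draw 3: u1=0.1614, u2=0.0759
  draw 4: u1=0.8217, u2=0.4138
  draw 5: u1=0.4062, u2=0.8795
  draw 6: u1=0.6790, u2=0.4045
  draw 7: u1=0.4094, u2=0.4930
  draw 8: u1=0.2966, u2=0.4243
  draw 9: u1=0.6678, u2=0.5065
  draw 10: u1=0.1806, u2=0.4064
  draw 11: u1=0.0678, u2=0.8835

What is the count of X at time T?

X at T = 3

t=0.000: R=8 Y=9 X=7
Draw 1: a1=2.286, a2=13.104, a3=2.191, a4=18.774, a5=9.240, a0=45.595; τ=−ln(0.3757)/45.595=0.021 → t=0.021; u2·a0=0.9461·45.595=43.137; a1+…+a4=36.355 < 43.137 ≤ a1+…+a5=45.595 → R5 fires; R=7 Y=9 X=7
Draw 2: a1=2.286, a2=11.466, a3=2.191, a4=18.774, a5=8.085, a0=42.802; τ=−ln(0.9152)/42.802=0.002 → t=0.024; u2·a0=0.4115·42.802=17.613; a1+…+a3=15.943 < 17.613 ≤ a1+…+a4=34.717 → R4 fires; R=7 Y=10 X=6
Draw 3: a1=2.540, a2=12.740, a3=1.878, a4=17.880, a5=6.930, a0=41.968; τ=−ln(0.1614)/41.968=0.043 → t=0.067; u2·a0=0.0759·41.968=3.185; a1=2.540 < 3.185 ≤ a1+a2=15.280 → R2 fires; R=7 Y=9 X=6
Draw 4: a1=2.286, a2=11.466, a3=1.878, a4=16.092, a5=6.930, a0=38.652; τ=−ln(0.8217)/38.652=0.005 → t=0.072; u2·a0=0.4138·38.652=15.994; a1+…+a3=15.630 < 15.994 ≤ a1+…+a4=31.722 → R4 fires; R=7 Y=10 X=5
Draw 5: a1=2.540, a2=12.740, a3=1.565, a4=14.900, a5=5.775, a0=37.520; τ=−ln(0.4062)/37.520=0.024 → t=0.096; u2·a0=0.8795·37.520=32.999; a1+…+a4=31.745 < 32.999 ≤ a1+…+a5=37.520 → R5 fires; R=6 Y=10 X=5
Draw 6: a1=2.540, a2=10.920, a3=1.565, a4=14.900, a5=4.950, a0=34.875; τ=−ln(0.6790)/34.875=0.011 → t=0.107; u2·a0=0.4045·34.875=14.107; a1+a2=13.460 < 14.107 ≤ a1+…+a3=15.025 → R3 fires; R=7 Y=10 X=4
Draw 7: a1=2.540, a2=12.740, a3=1.252, a4=11.920, a5=4.620, a0=33.072; τ=−ln(0.4094)/33.072=0.027 → t=0.134; u2·a0=0.4930·33.072=16.304; a1+a2=15.280 < 16.304 ≤ a1+…+a3=16.532 → R3 fires; R=8 Y=10 X=3
Draw 8: a1=2.540, a2=14.560, a3=0.939, a4=8.940, a5=3.960, a0=30.939; τ=−ln(0.2966)/30.939=0.039 → t=0.173; u2·a0=0.4243·30.939=13.127; a1=2.540 < 13.127 ≤ a1+a2=17.100 → R2 fires; R=8 Y=9 X=3
Draw 9: a1=2.286, a2=13.104, a3=0.939, a4=8.046, a5=3.960, a0=28.335; τ=−ln(0.6678)/28.335=0.014 → t=0.188; u2·a0=0.5065·28.335=14.352; a1=2.286 < 14.352 ≤ a1+a2=15.390 → R2 fires; R=8 Y=8 X=3
Draw 10: a1=2.032, a2=11.648, a3=0.939, a4=7.152, a5=3.960, a0=25.731; τ=−ln(0.1806)/25.731=0.067 → t=0.254; u2·a0=0.4064·25.731=10.457; a1=2.032 < 10.457 ≤ a1+a2=13.680 → R2 fires; R=8 Y=7 X=3
Draw 11: a1=1.778, a2=10.192, a3=0.939, a4=6.258, a5=3.960, a0=23.127; τ=−ln(0.0678)/23.127=0.116 → t=0.371 > T=0.32: stop.
Read off X at T=0.32: 3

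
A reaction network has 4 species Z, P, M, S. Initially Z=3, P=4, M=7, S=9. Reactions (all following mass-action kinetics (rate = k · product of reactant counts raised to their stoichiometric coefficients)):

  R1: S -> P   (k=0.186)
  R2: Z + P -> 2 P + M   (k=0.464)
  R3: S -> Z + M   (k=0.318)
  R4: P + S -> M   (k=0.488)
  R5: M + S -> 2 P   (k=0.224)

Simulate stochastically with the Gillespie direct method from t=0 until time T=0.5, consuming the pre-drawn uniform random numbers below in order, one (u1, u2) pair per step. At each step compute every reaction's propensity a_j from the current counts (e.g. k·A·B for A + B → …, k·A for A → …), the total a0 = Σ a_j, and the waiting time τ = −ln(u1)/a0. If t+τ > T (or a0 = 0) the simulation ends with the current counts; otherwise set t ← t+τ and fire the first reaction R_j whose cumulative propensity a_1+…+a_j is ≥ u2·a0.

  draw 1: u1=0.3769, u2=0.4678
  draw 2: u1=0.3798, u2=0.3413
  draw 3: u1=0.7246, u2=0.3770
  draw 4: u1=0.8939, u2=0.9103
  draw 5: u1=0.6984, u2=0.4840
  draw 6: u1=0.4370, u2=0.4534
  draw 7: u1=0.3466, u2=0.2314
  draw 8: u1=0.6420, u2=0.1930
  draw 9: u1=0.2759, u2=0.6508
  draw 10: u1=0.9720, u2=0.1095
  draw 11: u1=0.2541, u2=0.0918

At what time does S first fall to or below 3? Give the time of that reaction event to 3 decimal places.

t=0.000: Z=3 P=4 M=7 S=9
Draw 1: a1=1.674, a2=5.568, a3=2.862, a4=17.568, a5=14.112, a0=41.784; τ=−ln(0.3769)/41.784=0.023 → t=0.023; u2·a0=0.4678·41.784=19.547; a1+…+a3=10.104 < 19.547 ≤ a1+…+a4=27.672 → R4 fires; Z=3 P=3 M=8 S=8
Draw 2: a1=1.488, a2=4.176, a3=2.544, a4=11.712, a5=14.336, a0=34.256; τ=−ln(0.3798)/34.256=0.028 → t=0.052; u2·a0=0.3413·34.256=11.692; a1+…+a3=8.208 < 11.692 ≤ a1+…+a4=19.920 → R4 fires; Z=3 P=2 M=9 S=7
Draw 3: a1=1.302, a2=2.784, a3=2.226, a4=6.832, a5=14.112, a0=27.256; τ=−ln(0.7246)/27.256=0.012 → t=0.063; u2·a0=0.3770·27.256=10.276; a1+…+a3=6.312 < 10.276 ≤ a1+…+a4=13.144 → R4 fires; Z=3 P=1 M=10 S=6
Draw 4: a1=1.116, a2=1.392, a3=1.908, a4=2.928, a5=13.440, a0=20.784; τ=−ln(0.8939)/20.784=0.005 → t=0.069; u2·a0=0.9103·20.784=18.920; a1+…+a4=7.344 < 18.920 ≤ a1+…+a5=20.784 → R5 fires; Z=3 P=3 M=9 S=5
Draw 5: a1=0.930, a2=4.176, a3=1.590, a4=7.320, a5=10.080, a0=24.096; τ=−ln(0.6984)/24.096=0.015 → t=0.084; u2·a0=0.4840·24.096=11.662; a1+…+a3=6.696 < 11.662 ≤ a1+…+a4=14.016 → R4 fires; Z=3 P=2 M=10 S=4
Draw 6: a1=0.744, a2=2.784, a3=1.272, a4=3.904, a5=8.960, a0=17.664; τ=−ln(0.4370)/17.664=0.047 → t=0.131; u2·a0=0.4534·17.664=8.009; a1+…+a3=4.800 < 8.009 ≤ a1+…+a4=8.704 → R4 fires; Z=3 P=1 M=11 S=3
Draw 7: a1=0.558, a2=1.392, a3=0.954, a4=1.464, a5=7.392, a0=11.760; τ=−ln(0.3466)/11.760=0.090 → t=0.221; u2·a0=0.2314·11.760=2.721; a1+a2=1.950 < 2.721 ≤ a1+…+a3=2.904 → R3 fires; Z=4 P=1 M=12 S=2
Draw 8: a1=0.372, a2=1.856, a3=0.636, a4=0.976, a5=5.376, a0=9.216; τ=−ln(0.6420)/9.216=0.048 → t=0.269; u2·a0=0.1930·9.216=1.779; a1=0.372 < 1.779 ≤ a1+a2=2.228 → R2 fires; Z=3 P=2 M=13 S=2
Draw 9: a1=0.372, a2=2.784, a3=0.636, a4=1.952, a5=5.824, a0=11.568; τ=−ln(0.2759)/11.568=0.111 → t=0.380; u2·a0=0.6508·11.568=7.528; a1+…+a4=5.744 < 7.528 ≤ a1+…+a5=11.568 → R5 fires; Z=3 P=4 M=12 S=1
Draw 10: a1=0.186, a2=5.568, a3=0.318, a4=1.952, a5=2.688, a0=10.712; τ=−ln(0.9720)/10.712=0.003 → t=0.383; u2·a0=0.1095·10.712=1.173; a1=0.186 < 1.173 ≤ a1+a2=5.754 → R2 fires; Z=2 P=5 M=13 S=1
Draw 11: a1=0.186, a2=4.640, a3=0.318, a4=2.440, a5=2.912, a0=10.496; τ=−ln(0.2541)/10.496=0.131 → t=0.513 > T=0.5: stop.
S first becomes ≤ 3 when it reaches 3 at the event at t=0.131.

Threshold first reached at t = 0.131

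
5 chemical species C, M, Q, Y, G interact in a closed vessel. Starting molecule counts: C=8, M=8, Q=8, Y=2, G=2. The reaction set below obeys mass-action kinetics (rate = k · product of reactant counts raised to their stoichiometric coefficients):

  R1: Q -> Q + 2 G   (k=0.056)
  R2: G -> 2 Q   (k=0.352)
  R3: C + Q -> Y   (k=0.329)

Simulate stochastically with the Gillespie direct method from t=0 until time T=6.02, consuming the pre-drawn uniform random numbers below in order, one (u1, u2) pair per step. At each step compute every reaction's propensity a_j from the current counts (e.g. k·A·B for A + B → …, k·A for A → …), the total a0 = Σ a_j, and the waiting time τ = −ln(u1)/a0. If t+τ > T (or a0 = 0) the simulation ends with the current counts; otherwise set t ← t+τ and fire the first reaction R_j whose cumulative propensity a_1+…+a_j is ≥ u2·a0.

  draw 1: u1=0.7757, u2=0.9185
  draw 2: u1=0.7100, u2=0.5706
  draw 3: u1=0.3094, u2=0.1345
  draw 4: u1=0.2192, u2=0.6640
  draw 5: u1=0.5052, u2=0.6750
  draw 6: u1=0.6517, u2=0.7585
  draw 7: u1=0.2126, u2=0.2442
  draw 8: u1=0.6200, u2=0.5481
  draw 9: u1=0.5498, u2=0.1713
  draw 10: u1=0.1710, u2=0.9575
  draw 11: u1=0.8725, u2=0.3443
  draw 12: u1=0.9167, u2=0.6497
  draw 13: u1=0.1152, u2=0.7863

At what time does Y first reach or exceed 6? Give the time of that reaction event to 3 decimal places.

Threshold first reached at t = 0.287

t=0.000: C=8 M=8 Q=8 Y=2 G=2
Draw 1: a1=0.448, a2=0.704, a3=21.056, a0=22.208; τ=−ln(0.7757)/22.208=0.011 → t=0.011; u2·a0=0.9185·22.208=20.398; a1+a2=1.152 < 20.398 ≤ a1+…+a3=22.208 → R3 fires; C=7 M=8 Q=7 Y=3 G=2
Draw 2: a1=0.392, a2=0.704, a3=16.121, a0=17.217; τ=−ln(0.7100)/17.217=0.020 → t=0.031; u2·a0=0.5706·17.217=9.824; a1+a2=1.096 < 9.824 ≤ a1+…+a3=17.217 → R3 fires; C=6 M=8 Q=6 Y=4 G=2
Draw 3: a1=0.336, a2=0.704, a3=11.844, a0=12.884; τ=−ln(0.3094)/12.884=0.091 → t=0.122; u2·a0=0.1345·12.884=1.733; a1+a2=1.040 < 1.733 ≤ a1+…+a3=12.884 → R3 fires; C=5 M=8 Q=5 Y=5 G=2
Draw 4: a1=0.280, a2=0.704, a3=8.225, a0=9.209; τ=−ln(0.2192)/9.209=0.165 → t=0.287; u2·a0=0.6640·9.209=6.115; a1+a2=0.984 < 6.115 ≤ a1+…+a3=9.209 → R3 fires; C=4 M=8 Q=4 Y=6 G=2
Draw 5: a1=0.224, a2=0.704, a3=5.264, a0=6.192; τ=−ln(0.5052)/6.192=0.110 → t=0.397; u2·a0=0.6750·6.192=4.180; a1+a2=0.928 < 4.180 ≤ a1+…+a3=6.192 → R3 fires; C=3 M=8 Q=3 Y=7 G=2
Draw 6: a1=0.168, a2=0.704, a3=2.961, a0=3.833; τ=−ln(0.6517)/3.833=0.112 → t=0.509; u2·a0=0.7585·3.833=2.907; a1+a2=0.872 < 2.907 ≤ a1+…+a3=3.833 → R3 fires; C=2 M=8 Q=2 Y=8 G=2
Draw 7: a1=0.112, a2=0.704, a3=1.316, a0=2.132; τ=−ln(0.2126)/2.132=0.726 → t=1.235; u2·a0=0.2442·2.132=0.521; a1=0.112 < 0.521 ≤ a1+a2=0.816 → R2 fires; C=2 M=8 Q=4 Y=8 G=1
Draw 8: a1=0.224, a2=0.352, a3=2.632, a0=3.208; τ=−ln(0.6200)/3.208=0.149 → t=1.384; u2·a0=0.5481·3.208=1.758; a1+a2=0.576 < 1.758 ≤ a1+…+a3=3.208 → R3 fires; C=1 M=8 Q=3 Y=9 G=1
Draw 9: a1=0.168, a2=0.352, a3=0.987, a0=1.507; τ=−ln(0.5498)/1.507=0.397 → t=1.781; u2·a0=0.1713·1.507=0.258; a1=0.168 < 0.258 ≤ a1+a2=0.520 → R2 fires; C=1 M=8 Q=5 Y=9 G=0
Draw 10: a1=0.280, a2=0.000, a3=1.645, a0=1.925; τ=−ln(0.1710)/1.925=0.917 → t=2.699; u2·a0=0.9575·1.925=1.843; a1+a2=0.280 < 1.843 ≤ a1+…+a3=1.925 → R3 fires; C=0 M=8 Q=4 Y=10 G=0
Draw 11: a1=0.224, a2=0.000, a3=0.000, a0=0.224; τ=−ln(0.8725)/0.224=0.609 → t=3.308; u2·a0=0.3443·0.224=0.077 ≤ a1=0.224 → R1 fires; C=0 M=8 Q=4 Y=10 G=2
Draw 12: a1=0.224, a2=0.704, a3=0.000, a0=0.928; τ=−ln(0.9167)/0.928=0.094 → t=3.401; u2·a0=0.6497·0.928=0.603; a1=0.224 < 0.603 ≤ a1+a2=0.928 → R2 fires; C=0 M=8 Q=6 Y=10 G=1
Draw 13: a1=0.336, a2=0.352, a3=0.000, a0=0.688; τ=−ln(0.1152)/0.688=3.141 → t=6.543 > T=6.02: stop.
Y first becomes ≥ 6 when it reaches 6 at the event at t=0.287.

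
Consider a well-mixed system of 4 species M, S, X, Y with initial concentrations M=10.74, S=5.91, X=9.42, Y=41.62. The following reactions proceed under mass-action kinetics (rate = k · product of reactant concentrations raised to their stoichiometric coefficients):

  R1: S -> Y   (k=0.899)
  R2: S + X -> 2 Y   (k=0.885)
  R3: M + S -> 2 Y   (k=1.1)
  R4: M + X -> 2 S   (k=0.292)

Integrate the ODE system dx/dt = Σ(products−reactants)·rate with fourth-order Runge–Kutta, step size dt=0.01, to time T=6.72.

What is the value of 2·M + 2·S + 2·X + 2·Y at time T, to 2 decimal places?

Value at T = 135.38

Check how each reaction changes W = 2·M + 2·S + 2·X + 2·Y (weight of products minus weight of reactants):
R1: S -> Y: (2·1) − (2·1) = 2 − 2 = 0
R2: S + X -> 2 Y: (2·2) − (2·1 + 2·1) = 4 − 4 = 0
R3: M + S -> 2 Y: (2·2) − (2·1 + 2·1) = 4 − 4 = 0
R4: M + X -> 2 S: (2·2) − (2·1 + 2·1) = 4 − 4 = 0
Every reaction leaves W unchanged, so W is conserved and no simulation is needed: W(T) = W(0) = 2·10.74 + 2·5.91 + 2·9.42 + 2·41.62 = 135.38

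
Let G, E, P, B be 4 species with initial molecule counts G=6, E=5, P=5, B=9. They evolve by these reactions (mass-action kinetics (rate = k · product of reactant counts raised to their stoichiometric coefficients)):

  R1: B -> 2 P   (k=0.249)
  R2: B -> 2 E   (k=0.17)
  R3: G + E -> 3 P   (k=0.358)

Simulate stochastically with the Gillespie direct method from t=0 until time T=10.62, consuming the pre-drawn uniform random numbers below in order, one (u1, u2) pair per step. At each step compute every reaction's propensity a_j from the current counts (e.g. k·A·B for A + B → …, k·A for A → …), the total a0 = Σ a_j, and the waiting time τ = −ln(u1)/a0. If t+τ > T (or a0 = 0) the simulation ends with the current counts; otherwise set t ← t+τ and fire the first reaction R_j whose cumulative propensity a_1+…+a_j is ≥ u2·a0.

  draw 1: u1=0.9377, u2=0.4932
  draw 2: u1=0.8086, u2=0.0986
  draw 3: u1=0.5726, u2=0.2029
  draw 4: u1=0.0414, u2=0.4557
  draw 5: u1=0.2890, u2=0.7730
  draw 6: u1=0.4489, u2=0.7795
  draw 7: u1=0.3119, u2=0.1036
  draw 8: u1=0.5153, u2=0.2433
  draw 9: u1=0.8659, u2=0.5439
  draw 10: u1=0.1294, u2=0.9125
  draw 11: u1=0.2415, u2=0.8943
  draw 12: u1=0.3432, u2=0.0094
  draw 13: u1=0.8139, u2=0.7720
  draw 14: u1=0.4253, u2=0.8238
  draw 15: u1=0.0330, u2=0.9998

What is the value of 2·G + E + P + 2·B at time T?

Check how each reaction changes W = 2·G + E + P + 2·B (weight of products minus weight of reactants):
R1: B -> 2 P: (1·2) − (2·1) = 2 − 2 = 0
R2: B -> 2 E: (1·2) − (2·1) = 2 − 2 = 0
R3: G + E -> 3 P: (1·3) − (2·1 + 1·1) = 3 − 3 = 0
Every reaction leaves W unchanged, so W is conserved and no simulation is needed: W(T) = W(0) = 2·6 + 5 + 5 + 2·9 = 40

Value at T = 40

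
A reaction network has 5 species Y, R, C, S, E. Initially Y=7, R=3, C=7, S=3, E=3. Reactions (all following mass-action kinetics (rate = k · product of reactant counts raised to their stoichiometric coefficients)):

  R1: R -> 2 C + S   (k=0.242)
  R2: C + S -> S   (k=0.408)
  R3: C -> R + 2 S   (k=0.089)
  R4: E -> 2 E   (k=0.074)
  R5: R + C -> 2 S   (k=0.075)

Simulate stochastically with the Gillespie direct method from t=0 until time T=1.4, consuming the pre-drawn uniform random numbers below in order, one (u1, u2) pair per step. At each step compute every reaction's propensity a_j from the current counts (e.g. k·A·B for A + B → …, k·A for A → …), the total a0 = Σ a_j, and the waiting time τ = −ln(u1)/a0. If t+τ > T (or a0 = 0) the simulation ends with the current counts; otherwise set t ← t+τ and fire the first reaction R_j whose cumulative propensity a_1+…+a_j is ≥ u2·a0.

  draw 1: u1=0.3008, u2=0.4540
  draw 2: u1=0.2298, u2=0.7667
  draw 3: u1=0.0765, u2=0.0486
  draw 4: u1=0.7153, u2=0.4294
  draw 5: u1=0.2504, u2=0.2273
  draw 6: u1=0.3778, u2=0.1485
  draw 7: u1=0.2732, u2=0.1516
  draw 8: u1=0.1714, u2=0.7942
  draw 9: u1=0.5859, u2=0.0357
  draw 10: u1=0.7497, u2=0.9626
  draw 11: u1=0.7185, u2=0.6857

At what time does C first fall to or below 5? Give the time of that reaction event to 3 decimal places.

t=0.000: Y=7 R=3 C=7 S=3 E=3
Draw 1: a1=0.726, a2=8.568, a3=0.623, a4=0.222, a5=1.575, a0=11.714; τ=−ln(0.3008)/11.714=0.103 → t=0.103; u2·a0=0.4540·11.714=5.318; a1=0.726 < 5.318 ≤ a1+a2=9.294 → R2 fires; Y=7 R=3 C=6 S=3 E=3
Draw 2: a1=0.726, a2=7.344, a3=0.534, a4=0.222, a5=1.350, a0=10.176; τ=−ln(0.2298)/10.176=0.145 → t=0.247; u2·a0=0.7667·10.176=7.802; a1=0.726 < 7.802 ≤ a1+a2=8.070 → R2 fires; Y=7 R=3 C=5 S=3 E=3
Draw 3: a1=0.726, a2=6.120, a3=0.445, a4=0.222, a5=1.125, a0=8.638; τ=−ln(0.0765)/8.638=0.298 → t=0.545; u2·a0=0.0486·8.638=0.420 ≤ a1=0.726 → R1 fires; Y=7 R=2 C=7 S=4 E=3
Draw 4: a1=0.484, a2=11.424, a3=0.623, a4=0.222, a5=1.050, a0=13.803; τ=−ln(0.7153)/13.803=0.024 → t=0.569; u2·a0=0.4294·13.803=5.927; a1=0.484 < 5.927 ≤ a1+a2=11.908 → R2 fires; Y=7 R=2 C=6 S=4 E=3
Draw 5: a1=0.484, a2=9.792, a3=0.534, a4=0.222, a5=0.900, a0=11.932; τ=−ln(0.2504)/11.932=0.116 → t=0.685; u2·a0=0.2273·11.932=2.712; a1=0.484 < 2.712 ≤ a1+a2=10.276 → R2 fires; Y=7 R=2 C=5 S=4 E=3
Draw 6: a1=0.484, a2=8.160, a3=0.445, a4=0.222, a5=0.750, a0=10.061; τ=−ln(0.3778)/10.061=0.097 → t=0.782; u2·a0=0.1485·10.061=1.494; a1=0.484 < 1.494 ≤ a1+a2=8.644 → R2 fires; Y=7 R=2 C=4 S=4 E=3
Draw 7: a1=0.484, a2=6.528, a3=0.356, a4=0.222, a5=0.600, a0=8.190; τ=−ln(0.2732)/8.190=0.158 → t=0.940; u2·a0=0.1516·8.190=1.242; a1=0.484 < 1.242 ≤ a1+a2=7.012 → R2 fires; Y=7 R=2 C=3 S=4 E=3
Draw 8: a1=0.484, a2=4.896, a3=0.267, a4=0.222, a5=0.450, a0=6.319; τ=−ln(0.1714)/6.319=0.279 → t=1.219; u2·a0=0.7942·6.319=5.019; a1=0.484 < 5.019 ≤ a1+a2=5.380 → R2 fires; Y=7 R=2 C=2 S=4 E=3
Draw 9: a1=0.484, a2=3.264, a3=0.178, a4=0.222, a5=0.300, a0=4.448; τ=−ln(0.5859)/4.448=0.120 → t=1.339; u2·a0=0.0357·4.448=0.159 ≤ a1=0.484 → R1 fires; Y=7 R=1 C=4 S=5 E=3
Draw 10: a1=0.242, a2=8.160, a3=0.356, a4=0.222, a5=0.300, a0=9.280; τ=−ln(0.7497)/9.280=0.031 → t=1.370; u2·a0=0.9626·9.280=8.933; a1+…+a3=8.758 < 8.933 ≤ a1+…+a4=8.980 → R4 fires; Y=7 R=1 C=4 S=5 E=4
Draw 11: a1=0.242, a2=8.160, a3=0.356, a4=0.296, a5=0.300, a0=9.354; τ=−ln(0.7185)/9.354=0.035 → t=1.406 > T=1.4: stop.
C first becomes ≤ 5 when it reaches 5 at the event at t=0.247.

Threshold first reached at t = 0.247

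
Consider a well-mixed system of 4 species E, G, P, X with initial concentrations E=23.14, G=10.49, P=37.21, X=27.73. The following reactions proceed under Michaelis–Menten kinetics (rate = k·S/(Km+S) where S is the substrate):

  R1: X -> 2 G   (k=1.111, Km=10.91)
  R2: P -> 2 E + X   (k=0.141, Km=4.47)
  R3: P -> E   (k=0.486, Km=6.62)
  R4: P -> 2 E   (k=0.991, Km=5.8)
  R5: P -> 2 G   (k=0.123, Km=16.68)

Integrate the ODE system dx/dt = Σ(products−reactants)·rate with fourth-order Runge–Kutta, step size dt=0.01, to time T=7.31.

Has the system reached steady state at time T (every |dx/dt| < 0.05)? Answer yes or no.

RK4 with dt=0.01: 731 steps to T=7.31. Trajectory (selected grid times):
t=0.00: E=23.14 G=10.49 P=37.21 X=27.73
t=0.81: E=25.06 G=11.91 P=36.01 X=27.19
t=1.62: E=26.98 G=13.33 P=34.82 X=26.65
t=2.44: E=28.90 G=14.76 P=33.62 X=26.11
t=3.25: E=30.80 G=16.15 P=32.45 X=25.57
t=4.06: E=32.68 G=17.54 P=31.28 X=25.05
t=4.87: E=34.56 G=18.92 P=30.11 X=24.52
t=5.69: E=36.44 G=20.31 P=28.94 X=23.99
t=6.50: E=38.29 G=21.66 P=27.80 X=23.47
t=7.31: E=40.13 G=23.01 P=26.66 X=22.96
Rates at T: R1=0.7531, R2=0.1208, R3=0.3893, R4=0.8139, R5=0.0757
dx/dt at T (Σ net stoichiometry × rate): E=+2.2587, G=+1.6576, P=-1.3996, X=-0.6324
Largest |dx/dt| is |+2.2587| (E) ≥ 0.05 → not steady.

Steady state at T: no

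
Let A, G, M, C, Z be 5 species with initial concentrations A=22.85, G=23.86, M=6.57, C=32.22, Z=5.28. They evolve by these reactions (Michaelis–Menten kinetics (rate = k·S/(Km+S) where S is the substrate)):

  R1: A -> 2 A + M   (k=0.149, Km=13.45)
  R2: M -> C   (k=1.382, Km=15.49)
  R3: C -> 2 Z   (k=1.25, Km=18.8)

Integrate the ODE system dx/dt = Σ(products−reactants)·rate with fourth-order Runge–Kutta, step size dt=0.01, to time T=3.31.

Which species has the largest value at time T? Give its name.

Dominant species at T: C

RK4 with dt=0.01: 331 steps to T=3.31. Trajectory (selected grid times):
t=0.00: A=22.85 G=23.86 M=6.57 C=32.22 Z=5.28
t=0.37: A=22.88 G=23.86 M=6.45 C=32.08 Z=5.86
t=0.74: A=22.92 G=23.86 M=6.34 C=31.94 Z=6.45
t=1.10: A=22.95 G=23.86 M=6.23 C=31.80 Z=7.01
t=1.47: A=22.99 G=23.86 M=6.12 C=31.65 Z=7.59
t=1.84: A=23.02 G=23.86 M=6.01 C=31.51 Z=8.17
t=2.21: A=23.06 G=23.86 M=5.90 C=31.36 Z=8.75
t=2.57: A=23.09 G=23.86 M=5.80 C=31.22 Z=9.31
t=2.94: A=23.13 G=23.86 M=5.70 C=31.07 Z=9.89
t=3.31: A=23.16 G=23.86 M=5.59 C=30.91 Z=10.47
At T=3.31: A=23.16 G=23.86 M=5.59 C=30.91 Z=10.47; the largest is C.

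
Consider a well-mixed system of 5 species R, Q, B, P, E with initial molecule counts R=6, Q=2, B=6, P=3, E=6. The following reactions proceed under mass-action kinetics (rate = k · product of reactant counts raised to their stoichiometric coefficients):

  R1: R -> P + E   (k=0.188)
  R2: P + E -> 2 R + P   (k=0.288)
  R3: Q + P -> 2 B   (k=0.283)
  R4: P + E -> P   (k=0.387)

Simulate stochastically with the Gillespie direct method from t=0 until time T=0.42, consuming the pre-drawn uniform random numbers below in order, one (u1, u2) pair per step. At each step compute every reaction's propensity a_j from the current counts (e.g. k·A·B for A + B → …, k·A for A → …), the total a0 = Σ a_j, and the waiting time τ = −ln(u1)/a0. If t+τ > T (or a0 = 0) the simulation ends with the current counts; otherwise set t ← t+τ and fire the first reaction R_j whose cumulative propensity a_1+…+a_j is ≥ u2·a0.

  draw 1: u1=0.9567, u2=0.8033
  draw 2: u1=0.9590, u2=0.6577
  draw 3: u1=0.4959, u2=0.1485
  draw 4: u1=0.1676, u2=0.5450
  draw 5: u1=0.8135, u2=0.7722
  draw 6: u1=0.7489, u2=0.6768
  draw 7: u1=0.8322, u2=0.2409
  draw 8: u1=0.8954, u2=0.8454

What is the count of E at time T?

E at T = 2

t=0.000: R=6 Q=2 B=6 P=3 E=6
Draw 1: a1=1.128, a2=5.184, a3=1.698, a4=6.966, a0=14.976; τ=−ln(0.9567)/14.976=0.003 → t=0.003; u2·a0=0.8033·14.976=12.030; a1+…+a3=8.010 < 12.030 ≤ a1+…+a4=14.976 → R4 fires; R=6 Q=2 B=6 P=3 E=5
Draw 2: a1=1.128, a2=4.320, a3=1.698, a4=5.805, a0=12.951; τ=−ln(0.9590)/12.951=0.003 → t=0.006; u2·a0=0.6577·12.951=8.518; a1+…+a3=7.146 < 8.518 ≤ a1+…+a4=12.951 → R4 fires; R=6 Q=2 B=6 P=3 E=4
Draw 3: a1=1.128, a2=3.456, a3=1.698, a4=4.644, a0=10.926; τ=−ln(0.4959)/10.926=0.064 → t=0.070; u2·a0=0.1485·10.926=1.623; a1=1.128 < 1.623 ≤ a1+a2=4.584 → R2 fires; R=8 Q=2 B=6 P=3 E=3
Draw 4: a1=1.504, a2=2.592, a3=1.698, a4=3.483, a0=9.277; τ=−ln(0.1676)/9.277=0.193 → t=0.263; u2·a0=0.5450·9.277=5.056; a1+a2=4.096 < 5.056 ≤ a1+…+a3=5.794 → R3 fires; R=8 Q=1 B=8 P=2 E=3
Draw 5: a1=1.504, a2=1.728, a3=0.566, a4=2.322, a0=6.120; τ=−ln(0.8135)/6.120=0.034 → t=0.297; u2·a0=0.7722·6.120=4.726; a1+…+a3=3.798 < 4.726 ≤ a1+…+a4=6.120 → R4 fires; R=8 Q=1 B=8 P=2 E=2
Draw 6: a1=1.504, a2=1.152, a3=0.566, a4=1.548, a0=4.770; τ=−ln(0.7489)/4.770=0.061 → t=0.357; u2·a0=0.6768·4.770=3.228; a1+…+a3=3.222 < 3.228 ≤ a1+…+a4=4.770 → R4 fires; R=8 Q=1 B=8 P=2 E=1
Draw 7: a1=1.504, a2=0.576, a3=0.566, a4=0.774, a0=3.420; τ=−ln(0.8322)/3.420=0.054 → t=0.411; u2·a0=0.2409·3.420=0.824 ≤ a1=1.504 → R1 fires; R=7 Q=1 B=8 P=3 E=2
Draw 8: a1=1.316, a2=1.728, a3=0.849, a4=2.322, a0=6.215; τ=−ln(0.8954)/6.215=0.018 → t=0.429 > T=0.42: stop.
Read off E at T=0.42: 2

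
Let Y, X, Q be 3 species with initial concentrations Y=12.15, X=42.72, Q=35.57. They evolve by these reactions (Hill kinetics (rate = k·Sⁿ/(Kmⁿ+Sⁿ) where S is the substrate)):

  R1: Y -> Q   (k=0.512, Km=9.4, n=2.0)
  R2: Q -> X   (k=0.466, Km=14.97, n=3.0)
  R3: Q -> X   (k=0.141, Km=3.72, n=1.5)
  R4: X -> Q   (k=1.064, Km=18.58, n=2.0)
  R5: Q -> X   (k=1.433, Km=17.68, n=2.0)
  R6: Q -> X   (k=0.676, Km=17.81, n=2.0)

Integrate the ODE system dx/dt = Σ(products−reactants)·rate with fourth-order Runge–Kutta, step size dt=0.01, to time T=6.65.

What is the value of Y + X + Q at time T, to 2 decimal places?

Value at T = 90.44

Check how each reaction changes W = Y + X + Q (weight of products minus weight of reactants):
R1: Y -> Q: (1·1) − (1·1) = 1 − 1 = 0
R2: Q -> X: (1·1) − (1·1) = 1 − 1 = 0
R3: Q -> X: (1·1) − (1·1) = 1 − 1 = 0
R4: X -> Q: (1·1) − (1·1) = 1 − 1 = 0
R5: Q -> X: (1·1) − (1·1) = 1 − 1 = 0
R6: Q -> X: (1·1) − (1·1) = 1 − 1 = 0
Every reaction leaves W unchanged, so W is conserved and no simulation is needed: W(T) = W(0) = 12.15 + 42.72 + 35.57 = 90.44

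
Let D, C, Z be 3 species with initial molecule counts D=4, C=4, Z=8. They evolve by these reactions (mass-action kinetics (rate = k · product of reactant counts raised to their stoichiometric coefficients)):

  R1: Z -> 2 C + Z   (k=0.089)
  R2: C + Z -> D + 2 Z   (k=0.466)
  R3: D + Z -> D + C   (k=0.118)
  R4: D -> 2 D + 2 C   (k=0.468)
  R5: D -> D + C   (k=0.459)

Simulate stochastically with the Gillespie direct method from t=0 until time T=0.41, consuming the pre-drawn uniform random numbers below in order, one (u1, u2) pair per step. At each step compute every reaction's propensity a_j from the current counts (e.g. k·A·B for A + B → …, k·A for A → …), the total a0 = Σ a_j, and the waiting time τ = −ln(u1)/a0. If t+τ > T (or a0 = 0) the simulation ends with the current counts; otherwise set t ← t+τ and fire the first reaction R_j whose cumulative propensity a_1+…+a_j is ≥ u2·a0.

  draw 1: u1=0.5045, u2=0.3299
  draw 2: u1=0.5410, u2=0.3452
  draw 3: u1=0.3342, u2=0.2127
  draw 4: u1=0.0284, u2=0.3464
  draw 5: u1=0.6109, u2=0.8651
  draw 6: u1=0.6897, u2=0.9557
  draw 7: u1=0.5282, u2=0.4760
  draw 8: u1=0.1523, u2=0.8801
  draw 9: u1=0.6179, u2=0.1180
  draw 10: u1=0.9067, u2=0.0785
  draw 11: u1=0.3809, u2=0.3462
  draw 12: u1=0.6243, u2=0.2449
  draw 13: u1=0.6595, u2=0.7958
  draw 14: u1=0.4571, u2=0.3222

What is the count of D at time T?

t=0.000: D=4 C=4 Z=8
Draw 1: a1=0.712, a2=14.912, a3=3.776, a4=1.872, a5=1.836, a0=23.108; τ=−ln(0.5045)/23.108=0.030 → t=0.030; u2·a0=0.3299·23.108=7.623; a1=0.712 < 7.623 ≤ a1+a2=15.624 → R2 fires; D=5 C=3 Z=9
Draw 2: a1=0.801, a2=12.582, a3=5.310, a4=2.340, a5=2.295, a0=23.328; τ=−ln(0.5410)/23.328=0.026 → t=0.056; u2·a0=0.3452·23.328=8.053; a1=0.801 < 8.053 ≤ a1+a2=13.383 → R2 fires; D=6 C=2 Z=10
Draw 3: a1=0.890, a2=9.320, a3=7.080, a4=2.808, a5=2.754, a0=22.852; τ=−ln(0.3342)/22.852=0.048 → t=0.104; u2·a0=0.2127·22.852=4.861; a1=0.890 < 4.861 ≤ a1+a2=10.210 → R2 fires; D=7 C=1 Z=11
Draw 4: a1=0.979, a2=5.126, a3=9.086, a4=3.276, a5=3.213, a0=21.680; τ=−ln(0.0284)/21.680=0.164 → t=0.268; u2·a0=0.3464·21.680=7.510; a1+a2=6.105 < 7.510 ≤ a1+…+a3=15.191 → R3 fires; D=7 C=2 Z=10
Draw 5: a1=0.890, a2=9.320, a3=8.260, a4=3.276, a5=3.213, a0=24.959; τ=−ln(0.6109)/24.959=0.020 → t=0.288; u2·a0=0.8651·24.959=21.592; a1+…+a3=18.470 < 21.592 ≤ a1+…+a4=21.746 → R4 fires; D=8 C=4 Z=10
Draw 6: a1=0.890, a2=18.640, a3=9.440, a4=3.744, a5=3.672, a0=36.386; τ=−ln(0.6897)/36.386=0.010 → t=0.298; u2·a0=0.9557·36.386=34.774; a1+…+a4=32.714 < 34.774 ≤ a1+…+a5=36.386 → R5 fires; D=8 C=5 Z=10
Draw 7: a1=0.890, a2=23.300, a3=9.440, a4=3.744, a5=3.672, a0=41.046; τ=−ln(0.5282)/41.046=0.016 → t=0.314; u2·a0=0.4760·41.046=19.538; a1=0.890 < 19.538 ≤ a1+a2=24.190 → R2 fires; D=9 C=4 Z=11
Draw 8: a1=0.979, a2=20.504, a3=11.682, a4=4.212, a5=4.131, a0=41.508; τ=−ln(0.1523)/41.508=0.045 → t=0.359; u2·a0=0.8801·41.508=36.531; a1+…+a3=33.165 < 36.531 ≤ a1+…+a4=37.377 → R4 fires; D=10 C=6 Z=11
Draw 9: a1=0.979, a2=30.756, a3=12.980, a4=4.680, a5=4.590, a0=53.985; τ=−ln(0.6179)/53.985=0.009 → t=0.368; u2·a0=0.1180·53.985=6.370; a1=0.979 < 6.370 ≤ a1+a2=31.735 → R2 fires; D=11 C=5 Z=12
Draw 10: a1=1.068, a2=27.960, a3=15.576, a4=5.148, a5=5.049, a0=54.801; τ=−ln(0.9067)/54.801=0.002 → t=0.370; u2·a0=0.0785·54.801=4.302; a1=1.068 < 4.302 ≤ a1+a2=29.028 → R2 fires; D=12 C=4 Z=13
Draw 11: a1=1.157, a2=24.232, a3=18.408, a4=5.616, a5=5.508, a0=54.921; τ=−ln(0.3809)/54.921=0.018 → t=0.387; u2·a0=0.3462·54.921=19.014; a1=1.157 < 19.014 ≤ a1+a2=25.389 → R2 fires; D=13 C=3 Z=14
Draw 12: a1=1.246, a2=19.572, a3=21.476, a4=6.084, a5=5.967, a0=54.345; τ=−ln(0.6243)/54.345=0.009 → t=0.396; u2·a0=0.2449·54.345=13.309; a1=1.246 < 13.309 ≤ a1+a2=20.818 → R2 fires; D=14 C=2 Z=15
Draw 13: a1=1.335, a2=13.980, a3=24.780, a4=6.552, a5=6.426, a0=53.073; τ=−ln(0.6595)/53.073=0.008 → t=0.404; u2·a0=0.7958·53.073=42.235; a1+…+a3=40.095 < 42.235 ≤ a1+…+a4=46.647 → R4 fires; D=15 C=4 Z=15
Draw 14: a1=1.335, a2=27.960, a3=26.550, a4=7.020, a5=6.885, a0=69.750; τ=−ln(0.4571)/69.750=0.011 → t=0.415 > T=0.41: stop.
Read off D at T=0.41: 15

D at T = 15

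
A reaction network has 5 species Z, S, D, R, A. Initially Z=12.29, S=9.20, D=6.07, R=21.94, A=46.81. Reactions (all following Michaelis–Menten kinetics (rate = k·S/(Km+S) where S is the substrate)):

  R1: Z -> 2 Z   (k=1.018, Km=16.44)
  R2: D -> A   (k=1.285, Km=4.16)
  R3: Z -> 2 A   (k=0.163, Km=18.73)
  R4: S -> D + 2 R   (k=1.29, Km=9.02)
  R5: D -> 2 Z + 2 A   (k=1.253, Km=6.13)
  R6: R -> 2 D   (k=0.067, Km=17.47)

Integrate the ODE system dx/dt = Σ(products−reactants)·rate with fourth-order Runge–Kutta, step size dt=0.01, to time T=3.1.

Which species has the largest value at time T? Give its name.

Dominant species at T: A

RK4 with dt=0.01: 310 steps to T=3.1. Trajectory (selected grid times):
t=0.00: Z=12.29 S=9.20 D=6.07 R=21.94 A=46.81
t=0.34: Z=12.84 S=8.98 D=5.85 R=22.37 A=47.53
t=0.69: Z=13.40 S=8.76 D=5.63 R=22.80 A=48.26
t=1.03: Z=13.93 S=8.54 D=5.42 R=23.22 A=48.96
t=1.38: Z=14.48 S=8.32 D=5.20 R=23.64 A=49.67
t=1.72: Z=15.01 S=8.11 D=5.01 R=24.05 A=50.35
t=2.07: Z=15.54 S=7.90 D=4.81 R=24.46 A=51.03
t=2.41: Z=16.06 S=7.70 D=4.62 R=24.85 A=51.69
t=2.76: Z=16.58 S=7.49 D=4.43 R=25.25 A=52.35
t=3.10: Z=17.08 S=7.29 D=4.26 R=25.63 A=52.97
At T=3.1: Z=17.08 S=7.29 D=4.26 R=25.63 A=52.97; the largest is A.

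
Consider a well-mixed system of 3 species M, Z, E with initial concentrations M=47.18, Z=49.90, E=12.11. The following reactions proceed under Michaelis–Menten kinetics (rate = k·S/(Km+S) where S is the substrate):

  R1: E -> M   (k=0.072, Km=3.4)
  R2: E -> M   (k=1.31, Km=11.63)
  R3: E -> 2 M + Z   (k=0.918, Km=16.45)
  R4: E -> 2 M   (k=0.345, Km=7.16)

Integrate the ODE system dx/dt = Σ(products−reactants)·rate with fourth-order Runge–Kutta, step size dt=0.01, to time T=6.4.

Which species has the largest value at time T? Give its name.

Dominant species at T: M

RK4 with dt=0.01: 640 steps to T=6.4. Trajectory (selected grid times):
t=0.00: M=47.18 Z=49.90 E=12.11
t=0.71: M=48.53 Z=50.17 E=11.18
t=1.42: M=49.82 Z=50.43 E=10.29
t=2.13: M=51.06 Z=50.67 E=9.44
t=2.84: M=52.24 Z=50.90 E=8.63
t=3.56: M=53.37 Z=51.12 E=7.85
t=4.27: M=54.43 Z=51.33 E=7.12
t=4.98: M=55.42 Z=51.52 E=6.44
t=5.69: M=56.36 Z=51.69 E=5.79
t=6.40: M=57.22 Z=51.86 E=5.20
At T=6.4: M=57.22 Z=51.86 E=5.20; the largest is M.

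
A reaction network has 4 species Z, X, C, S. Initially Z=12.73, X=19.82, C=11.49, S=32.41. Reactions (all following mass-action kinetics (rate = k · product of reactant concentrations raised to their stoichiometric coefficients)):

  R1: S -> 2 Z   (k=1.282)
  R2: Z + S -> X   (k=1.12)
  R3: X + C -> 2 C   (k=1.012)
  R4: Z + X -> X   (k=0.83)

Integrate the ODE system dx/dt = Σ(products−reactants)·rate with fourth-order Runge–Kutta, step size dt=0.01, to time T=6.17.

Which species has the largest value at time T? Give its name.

Dominant species at T: C

RK4 with dt=0.01: 617 steps to T=6.17. Trajectory (selected grid times):
t=0.00: Z=12.73 X=19.82 C=11.49 S=32.41
t=0.69: Z=2.20 X=0.10 C=53.09 S=2.02
t=1.37: Z=2.21 X=0.01 C=54.41 S=0.16
t=2.06: Z=2.21 X=0.00 C=54.51 S=0.01
t=2.74: Z=2.21 X=0.00 C=54.52 S=0.00
t=3.43: Z=2.21 X=0.00 C=54.52 S=0.00
t=4.11: Z=2.21 X=0.00 C=54.52 S=0.00
t=4.80: Z=2.21 X=0.00 C=54.52 S=0.00
t=5.48: Z=2.21 X=0.00 C=54.52 S=0.00
t=6.17: Z=2.21 X=0.00 C=54.52 S=0.00
At T=6.17: Z=2.21 X=0.00 C=54.52 S=0.00; the largest is C.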